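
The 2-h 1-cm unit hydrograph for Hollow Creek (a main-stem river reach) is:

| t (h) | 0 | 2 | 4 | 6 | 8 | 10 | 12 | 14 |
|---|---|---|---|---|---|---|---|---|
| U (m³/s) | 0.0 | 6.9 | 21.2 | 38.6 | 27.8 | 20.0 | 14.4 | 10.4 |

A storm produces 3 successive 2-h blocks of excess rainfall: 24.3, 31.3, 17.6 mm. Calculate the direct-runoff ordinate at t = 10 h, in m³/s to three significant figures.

By discrete convolution, Q_j = Σ (P_i / 10 mm) · U_{j−i}.
At t = 10 h (j=5): Q = (24.3/10)·20.0 + (31.3/10)·27.8 + (17.6/10)·38.6 = 204 m³/s.

Q ≈ 204 m³/s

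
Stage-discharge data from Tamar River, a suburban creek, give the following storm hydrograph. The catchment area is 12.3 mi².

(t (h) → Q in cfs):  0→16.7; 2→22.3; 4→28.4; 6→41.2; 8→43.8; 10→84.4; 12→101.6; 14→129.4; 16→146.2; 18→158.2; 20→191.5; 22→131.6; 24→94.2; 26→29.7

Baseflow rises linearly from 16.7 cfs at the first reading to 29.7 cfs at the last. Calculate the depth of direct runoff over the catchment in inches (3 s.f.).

Direct runoff: 0.00, 4.60, 9.70, 21.50, 23.10, 62.70, 78.90, 105.70, 121.50, 132.50, 164.80, 103.90, 65.50, 0.00 cfs; ΣQ_DR = 894.4 cfs.
V = ΣQ_DR · Δt = 894.4 × 7200 s = 6.440 × 10^6 ft³.
Over A = 12.3 mi², depth = V / A = 0.225 in.

d ≈ 0.225 in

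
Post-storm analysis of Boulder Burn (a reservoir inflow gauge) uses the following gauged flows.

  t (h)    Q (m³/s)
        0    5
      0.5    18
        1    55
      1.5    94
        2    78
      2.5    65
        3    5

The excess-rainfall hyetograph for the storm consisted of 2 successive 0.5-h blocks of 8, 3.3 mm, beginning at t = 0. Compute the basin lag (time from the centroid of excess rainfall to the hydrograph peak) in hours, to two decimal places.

t_L ≈ 1.10 h

Centroid of excess rainfall: t_c = Σ P_i·t̄_i / ΣP_i = 0.3960 h (block centres at 0.25, 0.75 h).
Hydrograph peak occurs at t = 1.5 h, so basin lag t_L = 1.5 − 0.3960 = 1.10 h.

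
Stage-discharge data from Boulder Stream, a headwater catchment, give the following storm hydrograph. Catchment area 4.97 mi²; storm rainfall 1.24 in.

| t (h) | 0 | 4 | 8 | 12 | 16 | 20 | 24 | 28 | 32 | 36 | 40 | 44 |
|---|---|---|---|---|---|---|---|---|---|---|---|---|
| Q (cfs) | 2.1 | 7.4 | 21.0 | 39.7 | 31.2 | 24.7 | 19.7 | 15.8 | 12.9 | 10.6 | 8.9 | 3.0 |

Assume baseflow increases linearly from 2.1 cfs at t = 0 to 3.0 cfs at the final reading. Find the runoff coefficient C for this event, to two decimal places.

ΣQ_DR = 166.4 cfs; V = ΣQ_DR·Δt = 2.396 × 10^6 ft³.
Runoff depth d = V / A = 0.2075 in.
C = d / P = 0.2075 / 1.24 = 0.17.

C ≈ 0.17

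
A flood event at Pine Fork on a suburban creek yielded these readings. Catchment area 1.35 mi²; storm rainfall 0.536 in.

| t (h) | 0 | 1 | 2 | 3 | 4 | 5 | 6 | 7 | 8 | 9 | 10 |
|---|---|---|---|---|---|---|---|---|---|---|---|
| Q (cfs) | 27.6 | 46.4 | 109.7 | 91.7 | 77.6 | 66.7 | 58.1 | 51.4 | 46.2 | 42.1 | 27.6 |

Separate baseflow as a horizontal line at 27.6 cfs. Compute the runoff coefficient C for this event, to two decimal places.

ΣQ_DR = 341.5 cfs; V = ΣQ_DR·Δt = 1.229 × 10^6 ft³.
Runoff depth d = V / A = 0.3920 in.
C = d / P = 0.3920 / 0.536 = 0.73.

C ≈ 0.73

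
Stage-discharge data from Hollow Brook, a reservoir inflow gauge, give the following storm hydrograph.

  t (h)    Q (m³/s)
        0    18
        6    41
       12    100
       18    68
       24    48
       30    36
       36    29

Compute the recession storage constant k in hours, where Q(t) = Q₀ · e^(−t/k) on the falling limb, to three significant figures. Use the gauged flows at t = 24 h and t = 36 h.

On the falling limb, Q drops from 48 to 29 m³/s between t = 24 h and t = 36 h (Δt = 12 h).
k = −Δt / ln(Q₂/Q₁) = −12 / ln(29/48) = 23.8 h.

k ≈ 23.8 h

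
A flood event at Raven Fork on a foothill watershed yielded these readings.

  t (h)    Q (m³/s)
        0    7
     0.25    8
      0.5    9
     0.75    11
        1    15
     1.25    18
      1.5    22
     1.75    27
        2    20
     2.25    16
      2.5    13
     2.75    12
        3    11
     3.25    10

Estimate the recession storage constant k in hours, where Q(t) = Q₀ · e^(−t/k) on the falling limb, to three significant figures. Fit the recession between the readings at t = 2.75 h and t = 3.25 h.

k ≈ 2.74 h

On the falling limb, Q drops from 12 to 10 m³/s between t = 2.75 h and t = 3.25 h (Δt = 0.5 h).
k = −Δt / ln(Q₂/Q₁) = −0.5 / ln(10/12) = 2.74 h.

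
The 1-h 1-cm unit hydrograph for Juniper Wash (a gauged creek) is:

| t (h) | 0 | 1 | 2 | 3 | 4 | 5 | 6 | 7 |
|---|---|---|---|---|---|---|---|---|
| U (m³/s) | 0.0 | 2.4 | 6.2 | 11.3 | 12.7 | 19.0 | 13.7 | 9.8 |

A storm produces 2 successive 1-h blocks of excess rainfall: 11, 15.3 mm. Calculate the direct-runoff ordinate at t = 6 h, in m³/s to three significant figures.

Q ≈ 44.1 m³/s

By discrete convolution, Q_j = Σ (P_i / 10 mm) · U_{j−i}.
At t = 6 h (j=6): Q = (11/10)·13.7 + (15.3/10)·19.0 = 44.1 m³/s.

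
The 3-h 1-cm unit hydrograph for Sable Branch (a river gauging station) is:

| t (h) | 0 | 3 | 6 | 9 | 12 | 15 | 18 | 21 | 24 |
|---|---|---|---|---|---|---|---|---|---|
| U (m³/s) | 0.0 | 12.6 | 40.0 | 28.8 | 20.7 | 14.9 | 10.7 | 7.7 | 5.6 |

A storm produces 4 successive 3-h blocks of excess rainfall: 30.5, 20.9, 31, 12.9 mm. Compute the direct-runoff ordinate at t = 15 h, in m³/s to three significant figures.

By discrete convolution, Q_j = Σ (P_i / 10 mm) · U_{j−i}.
At t = 15 h (j=5): Q = (30.5/10)·14.9 + (20.9/10)·20.7 + (31/10)·28.8 + (12.9/10)·40.0 = 230 m³/s.

Q ≈ 230 m³/s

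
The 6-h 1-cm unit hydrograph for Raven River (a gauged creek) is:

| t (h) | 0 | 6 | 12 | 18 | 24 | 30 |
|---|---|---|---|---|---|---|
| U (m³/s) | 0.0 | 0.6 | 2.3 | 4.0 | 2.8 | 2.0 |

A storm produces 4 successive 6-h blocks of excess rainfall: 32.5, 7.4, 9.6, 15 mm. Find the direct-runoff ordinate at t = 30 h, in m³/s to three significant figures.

Q ≈ 15.9 m³/s

By discrete convolution, Q_j = Σ (P_i / 10 mm) · U_{j−i}.
At t = 30 h (j=5): Q = (32.5/10)·2.0 + (7.4/10)·2.8 + (9.6/10)·4.0 + (15/10)·2.3 = 15.9 m³/s.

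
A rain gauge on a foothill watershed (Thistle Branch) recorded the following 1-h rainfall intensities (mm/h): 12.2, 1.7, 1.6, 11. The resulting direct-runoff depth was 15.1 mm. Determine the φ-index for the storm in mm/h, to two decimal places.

Only the 2 blocks with intensity above φ contribute runoff: 12.2, 11 mm/h.
Σ(I−φ)·Δt = d  ⇒  (12.2+11 − 2φ)·1 = 15.1
φ = (23.20 − 15.1/1) / 2 = 4.05 mm/h.

φ ≈ 4.05 mm/h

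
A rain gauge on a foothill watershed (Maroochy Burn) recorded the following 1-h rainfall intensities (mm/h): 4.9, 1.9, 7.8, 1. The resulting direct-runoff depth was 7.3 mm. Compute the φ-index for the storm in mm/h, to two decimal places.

φ ≈ 2.70 mm/h

Only the 2 blocks with intensity above φ contribute runoff: 4.9, 7.8 mm/h.
Σ(I−φ)·Δt = d  ⇒  (4.9+7.8 − 2φ)·1 = 7.3
φ = (12.70 − 7.3/1) / 2 = 2.70 mm/h.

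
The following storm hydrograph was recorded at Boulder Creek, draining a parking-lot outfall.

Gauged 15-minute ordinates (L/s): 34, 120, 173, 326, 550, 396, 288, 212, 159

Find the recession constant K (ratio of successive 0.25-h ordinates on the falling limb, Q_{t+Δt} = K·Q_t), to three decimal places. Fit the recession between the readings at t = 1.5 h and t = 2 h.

Using the recession-limb readings at t = 1.5 h and t = 2 h: Q falls from 288 to 159 L/s over 2 intervals.
K = (Q₂/Q₁)^(1/2) = (159/288)^(1/2) = 0.743.

K ≈ 0.743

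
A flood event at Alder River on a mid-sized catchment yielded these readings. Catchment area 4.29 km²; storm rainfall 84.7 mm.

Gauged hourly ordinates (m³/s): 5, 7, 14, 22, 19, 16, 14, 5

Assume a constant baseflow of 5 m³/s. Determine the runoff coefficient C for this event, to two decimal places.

C ≈ 0.61

ΣQ_DR = 62.00 m³/s; V = ΣQ_DR·Δt = 2.232 × 10^5 m³.
Runoff depth d = V / A = 52.03 mm.
C = d / P = 52.03 / 84.7 = 0.61.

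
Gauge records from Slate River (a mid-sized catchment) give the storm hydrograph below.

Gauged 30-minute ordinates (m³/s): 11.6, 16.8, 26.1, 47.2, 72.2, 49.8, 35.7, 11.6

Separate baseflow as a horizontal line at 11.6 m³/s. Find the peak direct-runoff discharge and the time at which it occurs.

Q_p = 60.6 m³/s at t = 2 h

Subtracting baseflow gives direct-runoff ordinates: 0.0, 5.2, 14.5, 35.6, 60.6, 38.2, 24.1, 0.0 m³/s.
The maximum is 60.6 m³/s, occurring at the reading for t = 2 h.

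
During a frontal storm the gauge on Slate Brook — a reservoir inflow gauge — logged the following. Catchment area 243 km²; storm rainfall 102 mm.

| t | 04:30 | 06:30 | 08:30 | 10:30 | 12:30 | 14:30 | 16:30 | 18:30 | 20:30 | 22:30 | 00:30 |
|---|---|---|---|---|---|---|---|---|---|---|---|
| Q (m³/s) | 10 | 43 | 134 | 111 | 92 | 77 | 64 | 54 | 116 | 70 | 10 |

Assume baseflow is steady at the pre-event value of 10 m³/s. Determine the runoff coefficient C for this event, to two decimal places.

C ≈ 0.19

ΣQ_DR = 671.0 m³/s; V = ΣQ_DR·Δt = 4.831 × 10^6 m³.
Runoff depth d = V / A = 19.88 mm.
C = d / P = 19.88 / 102 = 0.19.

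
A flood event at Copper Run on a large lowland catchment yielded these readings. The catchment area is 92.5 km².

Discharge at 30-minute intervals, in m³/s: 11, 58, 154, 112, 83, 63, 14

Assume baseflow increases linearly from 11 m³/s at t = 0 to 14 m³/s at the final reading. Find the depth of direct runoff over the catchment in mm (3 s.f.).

Direct runoff: 0.00, 46.50, 142.00, 99.50, 70.00, 49.50, 0.00 m³/s; ΣQ_DR = 407.5 m³/s.
V = ΣQ_DR · Δt = 407.5 × 1800 s = 7.335 × 10^5 m³.
Over A = 92.5 km², depth = V / A = 7.93 mm.

d ≈ 7.93 mm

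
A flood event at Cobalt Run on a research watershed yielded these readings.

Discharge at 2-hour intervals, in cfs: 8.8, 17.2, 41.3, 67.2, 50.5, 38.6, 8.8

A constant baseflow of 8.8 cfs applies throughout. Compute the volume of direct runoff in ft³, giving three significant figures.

Direct-runoff ordinates (Q − Q_b): 0.0, 8.4, 32.5, 58.4, 41.7, 29.8, 0.0 cfs.
ΣQ_DR = 170.8 cfs.
With Δt = 2 h = 7200 s, V = ΣQ_DR · Δt = 170.8 × 7200 = 1.23 × 10^6 ft³.

V ≈ 1.23 × 10^6 ft³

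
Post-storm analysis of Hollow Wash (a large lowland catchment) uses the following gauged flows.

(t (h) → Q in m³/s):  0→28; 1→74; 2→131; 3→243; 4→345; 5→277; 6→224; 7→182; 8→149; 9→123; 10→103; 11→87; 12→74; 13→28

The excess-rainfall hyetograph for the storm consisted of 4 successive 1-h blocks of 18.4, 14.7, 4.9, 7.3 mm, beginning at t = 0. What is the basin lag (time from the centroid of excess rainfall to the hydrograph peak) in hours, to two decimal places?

Centroid of excess rainfall: t_c = Σ P_i·t̄_i / ΣP_i = 1.5243 h (block centres at 0.5, 1.5, 2.5, 3.5 h).
Hydrograph peak occurs at t = 4 h, so basin lag t_L = 4 − 1.5243 = 2.48 h.

t_L ≈ 2.48 h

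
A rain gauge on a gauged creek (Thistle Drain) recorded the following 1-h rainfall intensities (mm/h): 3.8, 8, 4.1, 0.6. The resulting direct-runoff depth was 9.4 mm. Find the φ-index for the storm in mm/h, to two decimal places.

Only the 3 blocks with intensity above φ contribute runoff: 3.8, 8, 4.1 mm/h.
Σ(I−φ)·Δt = d  ⇒  (3.8+8+4.1 − 3φ)·1 = 9.4
φ = (15.90 − 9.4/1) / 3 = 2.17 mm/h.

φ ≈ 2.17 mm/h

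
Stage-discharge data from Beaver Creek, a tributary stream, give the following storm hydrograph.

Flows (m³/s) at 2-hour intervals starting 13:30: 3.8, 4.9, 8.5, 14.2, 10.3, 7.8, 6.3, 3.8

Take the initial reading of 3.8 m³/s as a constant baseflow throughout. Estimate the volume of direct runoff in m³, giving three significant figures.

V ≈ 2.10 × 10^5 m³

Direct-runoff ordinates (Q − Q_b): 0.0, 1.1, 4.7, 10.4, 6.5, 4.0, 2.5, 0.0 m³/s.
ΣQ_DR = 29.20 m³/s.
With Δt = 2 h = 7200 s, V = ΣQ_DR · Δt = 29.20 × 7200 = 2.10 × 10^5 m³.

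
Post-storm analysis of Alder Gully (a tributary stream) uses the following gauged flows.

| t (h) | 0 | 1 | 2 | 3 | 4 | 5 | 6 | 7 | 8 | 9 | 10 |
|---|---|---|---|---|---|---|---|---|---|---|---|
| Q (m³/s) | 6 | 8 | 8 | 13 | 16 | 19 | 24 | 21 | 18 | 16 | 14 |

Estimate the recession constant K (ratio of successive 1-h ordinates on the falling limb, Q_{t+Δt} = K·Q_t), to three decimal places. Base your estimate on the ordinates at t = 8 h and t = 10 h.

Using the recession-limb readings at t = 8 h and t = 10 h: Q falls from 18 to 14 m³/s over 2 intervals.
K = (Q₂/Q₁)^(1/2) = (14/18)^(1/2) = 0.882.

K ≈ 0.882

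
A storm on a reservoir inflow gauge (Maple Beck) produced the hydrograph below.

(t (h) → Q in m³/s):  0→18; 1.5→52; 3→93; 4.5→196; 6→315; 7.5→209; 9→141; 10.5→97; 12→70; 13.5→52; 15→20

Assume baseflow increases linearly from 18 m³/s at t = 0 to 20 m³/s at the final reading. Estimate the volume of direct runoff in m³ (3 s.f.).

V ≈ 5.69 × 10^6 m³

Direct-runoff ordinates (Q − Q_b): 0.00, 33.80, 74.60, 177.40, 296.20, 190.00, 121.80, 77.60, 50.40, 32.20, 0.00 m³/s.
ΣQ_DR = 1054 m³/s.
With Δt = 1.5 h = 5400 s, V = ΣQ_DR · Δt = 1054 × 5400 = 5.69 × 10^6 m³.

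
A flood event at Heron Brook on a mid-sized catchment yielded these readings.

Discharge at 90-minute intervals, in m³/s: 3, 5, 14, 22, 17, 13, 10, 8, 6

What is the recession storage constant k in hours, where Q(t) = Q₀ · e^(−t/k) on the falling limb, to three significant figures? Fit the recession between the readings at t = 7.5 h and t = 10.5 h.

k ≈ 6.18 h

On the falling limb, Q drops from 13 to 8 m³/s between t = 7.5 h and t = 10.5 h (Δt = 3 h).
k = −Δt / ln(Q₂/Q₁) = −3 / ln(8/13) = 6.18 h.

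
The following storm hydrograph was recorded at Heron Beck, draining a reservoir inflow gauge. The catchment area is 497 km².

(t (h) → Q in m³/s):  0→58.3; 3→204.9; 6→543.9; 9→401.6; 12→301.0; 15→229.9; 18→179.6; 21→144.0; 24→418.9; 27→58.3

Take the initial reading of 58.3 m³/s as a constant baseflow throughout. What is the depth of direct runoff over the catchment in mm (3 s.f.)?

d ≈ 42.5 mm

Direct runoff: 0.0, 146.6, 485.6, 343.3, 242.7, 171.6, 121.3, 85.7, 360.6, 0.0 m³/s; ΣQ_DR = 1957 m³/s.
V = ΣQ_DR · Δt = 1957 × 10800 s = 2.114 × 10^7 m³.
Over A = 497 km², depth = V / A = 42.5 mm.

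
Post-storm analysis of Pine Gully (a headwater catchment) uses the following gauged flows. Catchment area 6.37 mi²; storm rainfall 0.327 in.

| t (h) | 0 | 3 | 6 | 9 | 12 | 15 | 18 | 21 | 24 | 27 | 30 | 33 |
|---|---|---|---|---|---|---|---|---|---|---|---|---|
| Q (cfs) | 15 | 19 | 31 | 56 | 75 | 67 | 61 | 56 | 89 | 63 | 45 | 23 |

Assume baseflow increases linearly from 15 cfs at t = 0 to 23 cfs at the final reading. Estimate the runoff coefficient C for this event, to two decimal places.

ΣQ_DR = 372.0 cfs; V = ΣQ_DR·Δt = 4.018 × 10^6 ft³.
Runoff depth d = V / A = 0.2715 in.
C = d / P = 0.2715 / 0.327 = 0.83.

C ≈ 0.83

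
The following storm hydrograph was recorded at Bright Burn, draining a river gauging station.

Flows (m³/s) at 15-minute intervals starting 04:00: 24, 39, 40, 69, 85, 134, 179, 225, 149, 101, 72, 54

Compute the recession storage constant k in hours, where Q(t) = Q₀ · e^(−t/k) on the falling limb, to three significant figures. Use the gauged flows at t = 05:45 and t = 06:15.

k ≈ 0.624 h

On the falling limb, Q drops from 225 to 101 m³/s between t = 05:45 and t = 06:15 (Δt = 0.5 h).
k = −Δt / ln(Q₂/Q₁) = −0.5 / ln(101/225) = 0.624 h.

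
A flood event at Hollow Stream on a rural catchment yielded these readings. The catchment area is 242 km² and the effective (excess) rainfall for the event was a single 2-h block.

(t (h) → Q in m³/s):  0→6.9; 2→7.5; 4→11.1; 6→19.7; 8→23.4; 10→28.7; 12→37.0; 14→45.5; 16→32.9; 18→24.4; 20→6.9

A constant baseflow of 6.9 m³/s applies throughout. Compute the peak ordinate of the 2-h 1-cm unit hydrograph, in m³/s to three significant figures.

Direct runoff: 0.0, 0.6, 4.2, 12.8, 16.5, 21.8, 30.1, 38.6, 26.0, 17.5, 0.0 m³/s; ΣQ_DR = 168.1 m³/s, peak = 38.6 m³/s.
Runoff depth d = ΣQ_DR·Δt / A = 168.1 × 7200 / (242 km²) = 5.001 mm.
The 1-cm UH is the DRH scaled by (10 mm)/d, so U_p = 38.6 × 10/5.001 = 77.2 m³/s.

U_p ≈ 77.2 m³/s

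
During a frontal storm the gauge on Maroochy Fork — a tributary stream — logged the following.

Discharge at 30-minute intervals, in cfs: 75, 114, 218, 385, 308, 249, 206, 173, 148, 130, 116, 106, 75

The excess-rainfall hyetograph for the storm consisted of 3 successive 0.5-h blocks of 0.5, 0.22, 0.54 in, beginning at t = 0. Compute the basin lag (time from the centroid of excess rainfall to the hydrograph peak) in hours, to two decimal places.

Centroid of excess rainfall: t_c = Σ P_i·t̄_i / ΣP_i = 0.7659 h (block centres at 0.25, 0.75, 1.25 h).
Hydrograph peak occurs at t = 1.5 h, so basin lag t_L = 1.5 − 0.7659 = 0.73 h.

t_L ≈ 0.73 h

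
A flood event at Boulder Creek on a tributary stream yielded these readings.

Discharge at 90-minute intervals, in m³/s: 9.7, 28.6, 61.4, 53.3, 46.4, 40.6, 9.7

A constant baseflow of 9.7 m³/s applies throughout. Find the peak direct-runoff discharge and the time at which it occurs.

Subtracting baseflow gives direct-runoff ordinates: 0.0, 18.9, 51.7, 43.6, 36.7, 30.9, 0.0 m³/s.
The maximum is 51.7 m³/s, occurring at the reading for t = 3 h.

Q_p = 51.7 m³/s at t = 3 h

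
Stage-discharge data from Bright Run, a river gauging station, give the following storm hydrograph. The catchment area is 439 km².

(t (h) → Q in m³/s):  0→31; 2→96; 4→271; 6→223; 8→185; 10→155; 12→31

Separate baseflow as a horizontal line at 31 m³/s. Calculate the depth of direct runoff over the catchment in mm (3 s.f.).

d ≈ 12.7 mm

Direct runoff: 0.0, 65.0, 240.0, 192.0, 154.0, 124.0, 0.0 m³/s; ΣQ_DR = 775.0 m³/s.
V = ΣQ_DR · Δt = 775.0 × 7200 s = 5.580 × 10^6 m³.
Over A = 439 km², depth = V / A = 12.7 mm.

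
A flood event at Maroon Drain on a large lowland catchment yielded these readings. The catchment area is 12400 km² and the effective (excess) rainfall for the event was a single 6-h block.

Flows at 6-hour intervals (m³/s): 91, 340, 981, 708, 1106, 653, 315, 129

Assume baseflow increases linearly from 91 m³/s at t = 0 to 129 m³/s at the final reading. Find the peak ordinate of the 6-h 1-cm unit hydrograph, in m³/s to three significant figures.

U_p ≈ 1660 m³/s

Direct runoff: 0.00, 243.57, 879.14, 600.71, 993.29, 534.86, 191.43, 0.00 m³/s; ΣQ_DR = 3443 m³/s, peak = 993.29 m³/s.
Runoff depth d = ΣQ_DR·Δt / A = 3443 × 21600 / (12400 km²) = 5.997 mm.
The 1-cm UH is the DRH scaled by (10 mm)/d, so U_p = 993.29 × 10/5.997 = 1660 m³/s.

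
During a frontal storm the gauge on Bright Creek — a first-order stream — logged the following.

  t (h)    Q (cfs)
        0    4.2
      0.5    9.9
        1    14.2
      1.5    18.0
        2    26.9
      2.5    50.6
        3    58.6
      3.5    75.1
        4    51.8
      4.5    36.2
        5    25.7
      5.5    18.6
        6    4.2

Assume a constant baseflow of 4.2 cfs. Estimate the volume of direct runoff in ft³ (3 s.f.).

Direct-runoff ordinates (Q − Q_b): 0.0, 5.7, 10.0, 13.8, 22.7, 46.4, 54.4, 70.9, 47.6, 32.0, 21.5, 14.4, 0.0 cfs.
ΣQ_DR = 339.4 cfs.
With Δt = 0.5 h = 1800 s, V = ΣQ_DR · Δt = 339.4 × 1800 = 6.11 × 10^5 ft³.

V ≈ 6.11 × 10^5 ft³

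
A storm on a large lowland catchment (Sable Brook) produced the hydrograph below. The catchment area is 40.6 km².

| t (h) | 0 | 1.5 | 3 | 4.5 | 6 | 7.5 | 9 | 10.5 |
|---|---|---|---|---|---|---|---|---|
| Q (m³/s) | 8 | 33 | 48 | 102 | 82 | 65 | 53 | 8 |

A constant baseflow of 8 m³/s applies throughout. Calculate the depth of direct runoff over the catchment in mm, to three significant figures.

d ≈ 44.6 mm

Direct runoff: 0.0, 25.0, 40.0, 94.0, 74.0, 57.0, 45.0, 0.0 m³/s; ΣQ_DR = 335.0 m³/s.
V = ΣQ_DR · Δt = 335.0 × 5400 s = 1.809 × 10^6 m³.
Over A = 40.6 km², depth = V / A = 44.6 mm.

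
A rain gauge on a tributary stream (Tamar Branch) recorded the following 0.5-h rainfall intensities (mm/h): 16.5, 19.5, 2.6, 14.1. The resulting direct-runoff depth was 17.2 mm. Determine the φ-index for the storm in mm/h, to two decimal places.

φ ≈ 5.23 mm/h

Only the 3 blocks with intensity above φ contribute runoff: 16.5, 19.5, 14.1 mm/h.
Σ(I−φ)·Δt = d  ⇒  (16.5+19.5+14.1 − 3φ)·0.5 = 17.2
φ = (50.10 − 17.2/0.5) / 3 = 5.23 mm/h.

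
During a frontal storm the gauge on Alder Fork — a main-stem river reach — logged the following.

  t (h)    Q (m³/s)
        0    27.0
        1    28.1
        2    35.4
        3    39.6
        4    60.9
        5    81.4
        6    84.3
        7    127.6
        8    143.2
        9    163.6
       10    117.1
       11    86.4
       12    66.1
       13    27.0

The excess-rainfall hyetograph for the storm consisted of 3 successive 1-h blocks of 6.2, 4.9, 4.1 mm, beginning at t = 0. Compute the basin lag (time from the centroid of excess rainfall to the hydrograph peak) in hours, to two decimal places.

Centroid of excess rainfall: t_c = Σ P_i·t̄_i / ΣP_i = 1.3618 h (block centres at 0.5, 1.5, 2.5 h).
Hydrograph peak occurs at t = 9 h, so basin lag t_L = 9 − 1.3618 = 7.64 h.

t_L ≈ 7.64 h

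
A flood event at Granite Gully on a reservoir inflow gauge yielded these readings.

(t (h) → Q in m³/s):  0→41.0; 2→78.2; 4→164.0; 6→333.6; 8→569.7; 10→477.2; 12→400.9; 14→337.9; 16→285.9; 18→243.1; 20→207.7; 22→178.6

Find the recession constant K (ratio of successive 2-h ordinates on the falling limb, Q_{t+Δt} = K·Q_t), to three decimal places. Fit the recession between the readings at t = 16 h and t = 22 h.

K ≈ 0.855

Using the recession-limb readings at t = 16 h and t = 22 h: Q falls from 285.9 to 178.6 m³/s over 3 intervals.
K = (Q₂/Q₁)^(1/3) = (178.6/285.9)^(1/3) = 0.855.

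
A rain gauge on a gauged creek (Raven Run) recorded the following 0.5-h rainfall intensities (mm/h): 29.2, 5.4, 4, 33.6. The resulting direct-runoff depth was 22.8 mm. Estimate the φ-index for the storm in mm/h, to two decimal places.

Only the 2 blocks with intensity above φ contribute runoff: 29.2, 33.6 mm/h.
Σ(I−φ)·Δt = d  ⇒  (29.2+33.6 − 2φ)·0.5 = 22.8
φ = (62.80 − 22.8/0.5) / 2 = 8.60 mm/h.

φ ≈ 8.60 mm/h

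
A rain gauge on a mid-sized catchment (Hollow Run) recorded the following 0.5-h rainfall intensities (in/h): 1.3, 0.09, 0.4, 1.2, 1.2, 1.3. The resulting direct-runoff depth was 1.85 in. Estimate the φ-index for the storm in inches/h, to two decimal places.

φ ≈ 0.34 in/h

Only the 5 blocks with intensity above φ contribute runoff: 1.3, 0.4, 1.2, 1.2, 1.3 in/h.
Σ(I−φ)·Δt = d  ⇒  (1.3+0.4+1.2+1.2+1.3 − 5φ)·0.5 = 1.85
φ = (5.400 − 1.85/0.5) / 5 = 0.34 in/h.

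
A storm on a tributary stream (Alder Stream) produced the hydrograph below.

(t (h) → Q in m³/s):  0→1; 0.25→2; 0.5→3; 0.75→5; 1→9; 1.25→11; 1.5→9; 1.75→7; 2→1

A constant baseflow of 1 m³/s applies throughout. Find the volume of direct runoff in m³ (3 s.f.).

Direct-runoff ordinates (Q − Q_b): 0.0, 1.0, 2.0, 4.0, 8.0, 10.0, 8.0, 6.0, 0.0 m³/s.
ΣQ_DR = 39.00 m³/s.
With Δt = 0.25 h = 900 s, V = ΣQ_DR · Δt = 39.00 × 900 = 35100 m³.

V ≈ 35100 m³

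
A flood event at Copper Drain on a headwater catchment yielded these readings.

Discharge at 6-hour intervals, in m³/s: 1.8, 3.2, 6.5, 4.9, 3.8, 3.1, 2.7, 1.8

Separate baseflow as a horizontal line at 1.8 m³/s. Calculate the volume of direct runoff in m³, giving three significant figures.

Direct-runoff ordinates (Q − Q_b): 0.0, 1.4, 4.7, 3.1, 2.0, 1.3, 0.9, 0.0 m³/s.
ΣQ_DR = 13.40 m³/s.
With Δt = 6 h = 21600 s, V = ΣQ_DR · Δt = 13.40 × 21600 = 2.89 × 10^5 m³.

V ≈ 2.89 × 10^5 m³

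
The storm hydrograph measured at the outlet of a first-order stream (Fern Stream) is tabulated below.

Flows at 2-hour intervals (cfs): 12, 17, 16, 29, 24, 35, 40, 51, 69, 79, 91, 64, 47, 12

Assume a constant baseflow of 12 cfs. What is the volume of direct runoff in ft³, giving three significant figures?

Direct-runoff ordinates (Q − Q_b): 0.0, 5.0, 4.0, 17.0, 12.0, 23.0, 28.0, 39.0, 57.0, 67.0, 79.0, 52.0, 35.0, 0.0 cfs.
ΣQ_DR = 418.0 cfs.
With Δt = 2 h = 7200 s, V = ΣQ_DR · Δt = 418.0 × 7200 = 3.01 × 10^6 ft³.

V ≈ 3.01 × 10^6 ft³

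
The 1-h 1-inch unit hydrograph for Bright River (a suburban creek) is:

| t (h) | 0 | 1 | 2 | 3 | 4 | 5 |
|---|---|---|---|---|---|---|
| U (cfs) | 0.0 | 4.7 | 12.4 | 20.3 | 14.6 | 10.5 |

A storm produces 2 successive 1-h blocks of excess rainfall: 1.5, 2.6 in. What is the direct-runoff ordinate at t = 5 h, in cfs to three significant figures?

By discrete convolution, Q_j = Σ (P_i / 1 in) · U_{j−i}.
At t = 5 h (j=5): Q = (1.5/1)·10.5 + (2.6/1)·14.6 = 53.7 cfs.

Q ≈ 53.7 cfs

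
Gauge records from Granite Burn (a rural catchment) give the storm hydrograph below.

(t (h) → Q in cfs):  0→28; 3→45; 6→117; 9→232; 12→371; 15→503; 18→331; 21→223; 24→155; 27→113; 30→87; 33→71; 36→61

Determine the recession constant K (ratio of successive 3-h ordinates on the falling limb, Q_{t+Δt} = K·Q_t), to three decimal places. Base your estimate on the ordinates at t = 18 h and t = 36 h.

Using the recession-limb readings at t = 18 h and t = 36 h: Q falls from 331 to 61 cfs over 6 intervals.
K = (Q₂/Q₁)^(1/6) = (61/331)^(1/6) = 0.754.

K ≈ 0.754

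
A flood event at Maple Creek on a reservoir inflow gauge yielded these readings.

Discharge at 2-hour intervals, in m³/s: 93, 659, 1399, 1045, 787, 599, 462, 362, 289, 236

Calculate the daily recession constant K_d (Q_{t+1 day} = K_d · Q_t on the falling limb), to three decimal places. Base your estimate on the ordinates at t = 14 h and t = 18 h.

Between t = 14 h and t = 18 h the flow falls from 362 to 236 m³/s over 2×2 h = 4 h.
Per-interval ratio K = (236/362)^(1/2) = 0.8074; K_d = K^(24/2) = 0.077.

K_d ≈ 0.077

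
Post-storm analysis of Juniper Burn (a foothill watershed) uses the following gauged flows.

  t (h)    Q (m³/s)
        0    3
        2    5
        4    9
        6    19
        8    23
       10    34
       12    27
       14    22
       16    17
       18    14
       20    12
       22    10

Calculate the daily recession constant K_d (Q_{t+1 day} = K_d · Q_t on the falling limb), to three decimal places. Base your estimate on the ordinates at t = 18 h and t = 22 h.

K_d ≈ 0.133

Between t = 18 h and t = 22 h the flow falls from 14 to 10 m³/s over 2×2 h = 4 h.
Per-interval ratio K = (10/14)^(1/2) = 0.8452; K_d = K^(24/2) = 0.133.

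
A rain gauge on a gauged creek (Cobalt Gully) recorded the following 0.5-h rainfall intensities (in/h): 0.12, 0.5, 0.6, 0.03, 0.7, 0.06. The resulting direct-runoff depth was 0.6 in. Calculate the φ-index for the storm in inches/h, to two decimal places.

φ ≈ 0.20 in/h

Only the 3 blocks with intensity above φ contribute runoff: 0.5, 0.6, 0.7 in/h.
Σ(I−φ)·Δt = d  ⇒  (0.5+0.6+0.7 − 3φ)·0.5 = 0.6
φ = (1.800 − 0.6/0.5) / 3 = 0.20 in/h.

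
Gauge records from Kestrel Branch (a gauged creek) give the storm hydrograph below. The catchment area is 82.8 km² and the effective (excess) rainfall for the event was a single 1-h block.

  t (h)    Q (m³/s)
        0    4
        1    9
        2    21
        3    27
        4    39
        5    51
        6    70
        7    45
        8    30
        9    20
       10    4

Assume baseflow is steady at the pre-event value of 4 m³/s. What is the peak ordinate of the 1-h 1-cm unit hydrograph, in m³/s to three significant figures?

U_p ≈ 55.0 m³/s

Direct runoff: 0.0, 5.0, 17.0, 23.0, 35.0, 47.0, 66.0, 41.0, 26.0, 16.0, 0.0 m³/s; ΣQ_DR = 276.0 m³/s, peak = 66.0 m³/s.
Runoff depth d = ΣQ_DR·Δt / A = 276.0 × 3600 / (82.8 km²) = 12.00 mm.
The 1-cm UH is the DRH scaled by (10 mm)/d, so U_p = 66.0 × 10/12.00 = 55.0 m³/s.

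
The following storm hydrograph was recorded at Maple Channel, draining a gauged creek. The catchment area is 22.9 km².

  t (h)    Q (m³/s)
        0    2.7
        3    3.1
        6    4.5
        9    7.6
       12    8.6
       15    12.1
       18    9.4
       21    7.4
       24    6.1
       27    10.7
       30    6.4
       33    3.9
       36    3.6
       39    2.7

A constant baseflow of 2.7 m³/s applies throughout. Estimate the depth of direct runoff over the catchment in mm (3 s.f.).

Direct runoff: 0.0, 0.4, 1.8, 4.9, 5.9, 9.4, 6.7, 4.7, 3.4, 8.0, 3.7, 1.2, 0.9, 0.0 m³/s; ΣQ_DR = 51.00 m³/s.
V = ΣQ_DR · Δt = 51.00 × 10800 s = 5.508 × 10^5 m³.
Over A = 22.9 km², depth = V / A = 24.1 mm.

d ≈ 24.1 mm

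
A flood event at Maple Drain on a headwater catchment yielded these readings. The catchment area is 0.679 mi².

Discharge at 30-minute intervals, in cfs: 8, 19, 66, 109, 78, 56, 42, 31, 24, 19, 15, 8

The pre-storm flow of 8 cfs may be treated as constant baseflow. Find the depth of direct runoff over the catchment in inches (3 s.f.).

Direct runoff: 0.0, 11.0, 58.0, 101.0, 70.0, 48.0, 34.0, 23.0, 16.0, 11.0, 7.0, 0.0 cfs; ΣQ_DR = 379.0 cfs.
V = ΣQ_DR · Δt = 379.0 × 1800 s = 6.822 × 10^5 ft³.
Over A = 0.679 mi², depth = V / A = 0.432 in.

d ≈ 0.432 in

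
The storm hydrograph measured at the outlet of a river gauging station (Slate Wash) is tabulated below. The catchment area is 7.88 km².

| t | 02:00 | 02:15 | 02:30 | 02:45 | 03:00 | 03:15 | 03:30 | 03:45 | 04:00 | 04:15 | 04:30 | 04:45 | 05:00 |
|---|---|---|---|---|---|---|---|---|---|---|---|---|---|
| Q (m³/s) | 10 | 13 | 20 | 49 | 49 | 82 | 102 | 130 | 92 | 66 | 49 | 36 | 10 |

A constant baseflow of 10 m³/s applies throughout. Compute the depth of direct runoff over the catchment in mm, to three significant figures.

d ≈ 66.0 mm

Direct runoff: 0.0, 3.0, 10.0, 39.0, 39.0, 72.0, 92.0, 120.0, 82.0, 56.0, 39.0, 26.0, 0.0 m³/s; ΣQ_DR = 578.0 m³/s.
V = ΣQ_DR · Δt = 578.0 × 900 s = 5.202 × 10^5 m³.
Over A = 7.88 km², depth = V / A = 66.0 mm.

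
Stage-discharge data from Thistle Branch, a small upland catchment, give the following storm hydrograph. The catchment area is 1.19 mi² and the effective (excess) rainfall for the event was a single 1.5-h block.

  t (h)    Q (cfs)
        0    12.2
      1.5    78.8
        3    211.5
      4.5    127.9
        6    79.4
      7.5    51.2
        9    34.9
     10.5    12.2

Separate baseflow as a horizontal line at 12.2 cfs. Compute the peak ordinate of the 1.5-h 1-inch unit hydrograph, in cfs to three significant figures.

U_p ≈ 200 cfs

Direct runoff: 0.0, 66.6, 199.3, 115.7, 67.2, 39.0, 22.7, 0.0 cfs; ΣQ_DR = 510.5 cfs, peak = 199.3 cfs.
Runoff depth d = ΣQ_DR·Δt / A = 510.5 × 5400 / (1.19 mi²) = 0.9971 in.
The 1-inch UH is the DRH scaled by (1 in)/d, so U_p = 199.3 × 1/0.9971 = 200 cfs.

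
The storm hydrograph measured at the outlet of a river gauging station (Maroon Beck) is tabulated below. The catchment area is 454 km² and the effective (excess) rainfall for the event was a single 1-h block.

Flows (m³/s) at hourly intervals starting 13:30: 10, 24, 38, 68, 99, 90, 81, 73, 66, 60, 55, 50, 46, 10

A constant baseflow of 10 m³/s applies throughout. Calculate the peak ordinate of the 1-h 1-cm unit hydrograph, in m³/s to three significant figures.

U_p ≈ 178 m³/s

Direct runoff: 0.0, 14.0, 28.0, 58.0, 89.0, 80.0, 71.0, 63.0, 56.0, 50.0, 45.0, 40.0, 36.0, 0.0 m³/s; ΣQ_DR = 630.0 m³/s, peak = 89.0 m³/s.
Runoff depth d = ΣQ_DR·Δt / A = 630.0 × 3600 / (454 km²) = 4.996 mm.
The 1-cm UH is the DRH scaled by (10 mm)/d, so U_p = 89.0 × 10/4.996 = 178 m³/s.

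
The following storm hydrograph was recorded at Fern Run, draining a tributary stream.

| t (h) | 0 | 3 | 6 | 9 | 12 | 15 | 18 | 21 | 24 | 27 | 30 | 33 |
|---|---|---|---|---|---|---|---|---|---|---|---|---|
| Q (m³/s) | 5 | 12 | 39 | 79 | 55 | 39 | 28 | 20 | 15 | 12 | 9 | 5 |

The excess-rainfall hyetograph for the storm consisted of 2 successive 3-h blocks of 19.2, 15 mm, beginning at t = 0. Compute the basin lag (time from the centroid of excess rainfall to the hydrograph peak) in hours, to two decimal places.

t_L ≈ 6.18 h

Centroid of excess rainfall: t_c = Σ P_i·t̄_i / ΣP_i = 2.8158 h (block centres at 1.5, 4.5 h).
Hydrograph peak occurs at t = 9 h, so basin lag t_L = 9 − 2.8158 = 6.18 h.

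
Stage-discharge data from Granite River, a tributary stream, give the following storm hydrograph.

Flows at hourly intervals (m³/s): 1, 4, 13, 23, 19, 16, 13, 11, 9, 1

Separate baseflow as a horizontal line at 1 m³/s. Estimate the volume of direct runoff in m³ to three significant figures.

V ≈ 3.60 × 10^5 m³

Direct-runoff ordinates (Q − Q_b): 0.0, 3.0, 12.0, 22.0, 18.0, 15.0, 12.0, 10.0, 8.0, 0.0 m³/s.
ΣQ_DR = 100.0 m³/s.
With Δt = 1 h = 3600 s, V = ΣQ_DR · Δt = 100.0 × 3600 = 3.60 × 10^5 m³.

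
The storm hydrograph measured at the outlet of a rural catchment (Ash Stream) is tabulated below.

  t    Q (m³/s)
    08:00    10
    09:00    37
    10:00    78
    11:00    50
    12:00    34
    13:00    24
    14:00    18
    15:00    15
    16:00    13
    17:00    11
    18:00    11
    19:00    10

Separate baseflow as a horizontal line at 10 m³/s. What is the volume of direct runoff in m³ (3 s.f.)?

Direct-runoff ordinates (Q − Q_b): 0.0, 27.0, 68.0, 40.0, 24.0, 14.0, 8.0, 5.0, 3.0, 1.0, 1.0, 0.0 m³/s.
ΣQ_DR = 191.0 m³/s.
With Δt = 1 h = 3600 s, V = ΣQ_DR · Δt = 191.0 × 3600 = 6.88 × 10^5 m³.

V ≈ 6.88 × 10^5 m³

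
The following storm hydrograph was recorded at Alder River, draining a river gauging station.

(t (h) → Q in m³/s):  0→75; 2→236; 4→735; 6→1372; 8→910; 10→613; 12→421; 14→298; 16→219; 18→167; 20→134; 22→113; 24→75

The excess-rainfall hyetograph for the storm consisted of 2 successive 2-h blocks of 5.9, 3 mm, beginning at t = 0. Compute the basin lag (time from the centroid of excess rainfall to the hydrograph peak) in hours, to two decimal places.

t_L ≈ 4.33 h

Centroid of excess rainfall: t_c = Σ P_i·t̄_i / ΣP_i = 1.6742 h (block centres at 1, 3 h).
Hydrograph peak occurs at t = 6 h, so basin lag t_L = 6 − 1.6742 = 4.33 h.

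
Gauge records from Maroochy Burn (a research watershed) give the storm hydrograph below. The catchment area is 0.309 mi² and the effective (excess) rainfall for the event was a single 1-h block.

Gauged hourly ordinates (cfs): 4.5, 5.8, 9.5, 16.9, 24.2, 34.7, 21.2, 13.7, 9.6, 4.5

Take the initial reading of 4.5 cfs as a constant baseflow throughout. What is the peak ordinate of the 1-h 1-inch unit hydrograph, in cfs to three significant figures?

U_p ≈ 60.5 cfs

Direct runoff: 0.0, 1.3, 5.0, 12.4, 19.7, 30.2, 16.7, 9.2, 5.1, 0.0 cfs; ΣQ_DR = 99.60 cfs, peak = 30.2 cfs.
Runoff depth d = ΣQ_DR·Δt / A = 99.60 × 3600 / (0.309 mi²) = 0.4995 in.
The 1-inch UH is the DRH scaled by (1 in)/d, so U_p = 30.2 × 1/0.4995 = 60.5 cfs.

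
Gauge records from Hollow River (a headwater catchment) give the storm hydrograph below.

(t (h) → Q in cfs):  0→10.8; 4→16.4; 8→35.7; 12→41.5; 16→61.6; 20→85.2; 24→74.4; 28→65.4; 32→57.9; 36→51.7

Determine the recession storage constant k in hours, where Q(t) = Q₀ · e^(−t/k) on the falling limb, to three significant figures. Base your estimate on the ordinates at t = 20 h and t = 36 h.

On the falling limb, Q drops from 85.2 to 51.7 cfs between t = 20 h and t = 36 h (Δt = 16 h).
k = −Δt / ln(Q₂/Q₁) = −16 / ln(51.7/85.2) = 32.0 h.

k ≈ 32.0 h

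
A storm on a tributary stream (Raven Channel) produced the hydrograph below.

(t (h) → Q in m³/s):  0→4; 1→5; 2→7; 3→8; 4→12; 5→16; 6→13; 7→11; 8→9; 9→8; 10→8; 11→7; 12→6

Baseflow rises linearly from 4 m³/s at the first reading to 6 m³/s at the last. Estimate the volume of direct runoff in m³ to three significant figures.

Direct-runoff ordinates (Q − Q_b): 0.00, 0.83, 2.67, 3.50, 7.33, 11.17, 8.00, 5.83, 3.67, 2.50, 2.33, 1.17, 0.00 m³/s.
ΣQ_DR = 49.00 m³/s.
With Δt = 1 h = 3600 s, V = ΣQ_DR · Δt = 49.00 × 3600 = 1.76 × 10^5 m³.

V ≈ 1.76 × 10^5 m³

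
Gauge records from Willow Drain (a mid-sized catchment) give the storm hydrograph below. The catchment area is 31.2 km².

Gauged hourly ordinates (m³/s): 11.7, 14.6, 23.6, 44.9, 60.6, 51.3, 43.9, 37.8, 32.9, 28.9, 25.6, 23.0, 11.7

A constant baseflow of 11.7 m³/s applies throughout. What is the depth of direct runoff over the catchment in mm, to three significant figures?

Direct runoff: 0.0, 2.9, 11.9, 33.2, 48.9, 39.6, 32.2, 26.1, 21.2, 17.2, 13.9, 11.3, 0.0 m³/s; ΣQ_DR = 258.4 m³/s.
V = ΣQ_DR · Δt = 258.4 × 3600 s = 9.302 × 10^5 m³.
Over A = 31.2 km², depth = V / A = 29.8 mm.

d ≈ 29.8 mm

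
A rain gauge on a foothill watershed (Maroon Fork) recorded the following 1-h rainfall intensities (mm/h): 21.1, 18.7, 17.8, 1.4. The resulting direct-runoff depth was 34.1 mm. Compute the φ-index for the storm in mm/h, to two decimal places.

Only the 3 blocks with intensity above φ contribute runoff: 21.1, 18.7, 17.8 mm/h.
Σ(I−φ)·Δt = d  ⇒  (21.1+18.7+17.8 − 3φ)·1 = 34.1
φ = (57.60 − 34.1/1) / 3 = 7.83 mm/h.

φ ≈ 7.83 mm/h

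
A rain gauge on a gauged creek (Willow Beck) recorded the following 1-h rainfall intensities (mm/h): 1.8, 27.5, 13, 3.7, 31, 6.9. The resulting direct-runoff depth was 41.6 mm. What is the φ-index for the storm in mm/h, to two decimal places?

φ ≈ 9.97 mm/h

Only the 3 blocks with intensity above φ contribute runoff: 27.5, 13, 31 mm/h.
Σ(I−φ)·Δt = d  ⇒  (27.5+13+31 − 3φ)·1 = 41.6
φ = (71.50 − 41.6/1) / 3 = 9.97 mm/h.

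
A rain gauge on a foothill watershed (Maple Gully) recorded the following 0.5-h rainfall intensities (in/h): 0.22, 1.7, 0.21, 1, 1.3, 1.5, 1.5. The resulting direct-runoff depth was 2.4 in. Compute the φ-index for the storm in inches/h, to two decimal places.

Only the 5 blocks with intensity above φ contribute runoff: 1.7, 1, 1.3, 1.5, 1.5 in/h.
Σ(I−φ)·Δt = d  ⇒  (1.7+1+1.3+1.5+1.5 − 5φ)·0.5 = 2.4
φ = (7.000 − 2.4/0.5) / 5 = 0.44 in/h.

φ ≈ 0.44 in/h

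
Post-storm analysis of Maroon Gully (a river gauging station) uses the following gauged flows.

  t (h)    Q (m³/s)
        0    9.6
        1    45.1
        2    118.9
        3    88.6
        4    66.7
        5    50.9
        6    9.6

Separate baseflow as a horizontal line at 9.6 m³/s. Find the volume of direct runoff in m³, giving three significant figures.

V ≈ 1.16 × 10^6 m³

Direct-runoff ordinates (Q − Q_b): 0.0, 35.5, 109.3, 79.0, 57.1, 41.3, 0.0 m³/s.
ΣQ_DR = 322.2 m³/s.
With Δt = 1 h = 3600 s, V = ΣQ_DR · Δt = 322.2 × 3600 = 1.16 × 10^6 m³.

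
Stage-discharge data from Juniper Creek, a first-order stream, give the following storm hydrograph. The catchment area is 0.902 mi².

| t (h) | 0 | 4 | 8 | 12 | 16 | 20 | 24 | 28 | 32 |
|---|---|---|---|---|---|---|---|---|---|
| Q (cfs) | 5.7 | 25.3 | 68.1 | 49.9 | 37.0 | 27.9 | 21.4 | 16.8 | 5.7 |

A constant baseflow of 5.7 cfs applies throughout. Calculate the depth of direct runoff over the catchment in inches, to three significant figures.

Direct runoff: 0.0, 19.6, 62.4, 44.2, 31.3, 22.2, 15.7, 11.1, 0.0 cfs; ΣQ_DR = 206.5 cfs.
V = ΣQ_DR · Δt = 206.5 × 14400 s = 2.974 × 10^6 ft³.
Over A = 0.902 mi², depth = V / A = 1.42 in.

d ≈ 1.42 in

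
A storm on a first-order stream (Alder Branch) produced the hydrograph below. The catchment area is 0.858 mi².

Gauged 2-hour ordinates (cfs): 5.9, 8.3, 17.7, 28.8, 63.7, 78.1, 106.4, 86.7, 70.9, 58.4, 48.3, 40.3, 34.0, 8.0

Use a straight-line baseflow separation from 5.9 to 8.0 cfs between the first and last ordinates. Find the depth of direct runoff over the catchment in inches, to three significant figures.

Direct runoff: 0.00, 2.24, 11.48, 22.42, 57.15, 71.39, 99.53, 79.67, 63.71, 51.05, 40.78, 32.62, 26.16, 0.00 cfs; ΣQ_DR = 558.2 cfs.
V = ΣQ_DR · Δt = 558.2 × 7200 s = 4.019 × 10^6 ft³.
Over A = 0.858 mi², depth = V / A = 2.02 in.

d ≈ 2.02 in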